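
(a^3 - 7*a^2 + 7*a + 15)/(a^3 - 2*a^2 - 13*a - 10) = (a - 3)/(a + 2)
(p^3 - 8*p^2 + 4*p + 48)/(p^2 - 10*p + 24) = p + 2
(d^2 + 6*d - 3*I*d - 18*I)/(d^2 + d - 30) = (d - 3*I)/(d - 5)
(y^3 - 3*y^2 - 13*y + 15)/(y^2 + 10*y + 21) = (y^2 - 6*y + 5)/(y + 7)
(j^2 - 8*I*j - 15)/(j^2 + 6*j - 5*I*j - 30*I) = (j - 3*I)/(j + 6)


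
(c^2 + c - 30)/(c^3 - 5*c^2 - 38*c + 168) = (c - 5)/(c^2 - 11*c + 28)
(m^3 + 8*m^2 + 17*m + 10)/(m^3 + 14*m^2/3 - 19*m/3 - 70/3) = 3*(m + 1)/(3*m - 7)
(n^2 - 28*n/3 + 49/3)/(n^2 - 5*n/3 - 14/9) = 3*(n - 7)/(3*n + 2)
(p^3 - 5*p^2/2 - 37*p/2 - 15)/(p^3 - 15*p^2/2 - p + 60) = (p + 1)/(p - 4)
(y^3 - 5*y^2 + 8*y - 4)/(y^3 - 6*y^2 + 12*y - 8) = (y - 1)/(y - 2)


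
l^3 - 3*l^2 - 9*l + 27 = (l - 3)^2*(l + 3)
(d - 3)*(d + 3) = d^2 - 9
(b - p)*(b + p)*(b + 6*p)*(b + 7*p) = b^4 + 13*b^3*p + 41*b^2*p^2 - 13*b*p^3 - 42*p^4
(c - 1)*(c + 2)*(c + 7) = c^3 + 8*c^2 + 5*c - 14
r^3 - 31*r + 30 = (r - 5)*(r - 1)*(r + 6)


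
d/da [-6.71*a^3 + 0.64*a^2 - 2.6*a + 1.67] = -20.13*a^2 + 1.28*a - 2.6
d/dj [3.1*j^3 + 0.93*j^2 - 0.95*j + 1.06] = 9.3*j^2 + 1.86*j - 0.95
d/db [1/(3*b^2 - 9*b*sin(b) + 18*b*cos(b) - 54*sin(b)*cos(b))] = (2*b*sin(b) + b*cos(b) - 2*b/3 + sin(b) - 2*cos(b) + 6*cos(2*b))/((b - 3*sin(b))^2*(b + 6*cos(b))^2)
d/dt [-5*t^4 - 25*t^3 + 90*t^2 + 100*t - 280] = -20*t^3 - 75*t^2 + 180*t + 100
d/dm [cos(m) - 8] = -sin(m)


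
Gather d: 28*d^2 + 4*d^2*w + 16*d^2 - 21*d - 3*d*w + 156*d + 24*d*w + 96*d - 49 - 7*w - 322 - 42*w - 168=d^2*(4*w + 44) + d*(21*w + 231) - 49*w - 539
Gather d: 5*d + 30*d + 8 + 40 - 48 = 35*d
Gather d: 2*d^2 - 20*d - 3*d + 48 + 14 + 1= 2*d^2 - 23*d + 63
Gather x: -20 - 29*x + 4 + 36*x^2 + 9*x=36*x^2 - 20*x - 16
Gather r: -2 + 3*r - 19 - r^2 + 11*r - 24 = -r^2 + 14*r - 45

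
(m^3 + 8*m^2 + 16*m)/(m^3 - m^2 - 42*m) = (m^2 + 8*m + 16)/(m^2 - m - 42)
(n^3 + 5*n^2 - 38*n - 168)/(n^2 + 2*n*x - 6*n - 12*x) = (n^2 + 11*n + 28)/(n + 2*x)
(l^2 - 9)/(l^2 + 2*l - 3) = (l - 3)/(l - 1)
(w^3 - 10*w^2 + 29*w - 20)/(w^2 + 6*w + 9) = (w^3 - 10*w^2 + 29*w - 20)/(w^2 + 6*w + 9)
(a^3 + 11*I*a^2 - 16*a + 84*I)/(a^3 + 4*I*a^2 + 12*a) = (a + 7*I)/a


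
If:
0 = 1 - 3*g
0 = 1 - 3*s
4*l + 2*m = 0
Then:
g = 1/3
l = -m/2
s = 1/3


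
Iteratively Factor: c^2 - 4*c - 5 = (c + 1)*(c - 5)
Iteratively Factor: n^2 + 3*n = (n + 3)*(n)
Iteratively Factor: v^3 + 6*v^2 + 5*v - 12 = (v + 4)*(v^2 + 2*v - 3) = (v - 1)*(v + 4)*(v + 3)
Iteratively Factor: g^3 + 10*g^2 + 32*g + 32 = (g + 4)*(g^2 + 6*g + 8) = (g + 2)*(g + 4)*(g + 4)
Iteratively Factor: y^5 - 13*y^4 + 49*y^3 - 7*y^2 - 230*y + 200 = (y - 5)*(y^4 - 8*y^3 + 9*y^2 + 38*y - 40) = (y - 5)^2*(y^3 - 3*y^2 - 6*y + 8) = (y - 5)^2*(y + 2)*(y^2 - 5*y + 4) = (y - 5)^2*(y - 1)*(y + 2)*(y - 4)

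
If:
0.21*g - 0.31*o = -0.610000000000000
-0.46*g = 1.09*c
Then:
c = 1.2258628221931 - 0.622979467016164*o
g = 1.47619047619048*o - 2.9047619047619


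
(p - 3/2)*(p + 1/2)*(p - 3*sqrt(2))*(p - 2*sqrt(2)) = p^4 - 5*sqrt(2)*p^3 - p^3 + 5*sqrt(2)*p^2 + 45*p^2/4 - 12*p + 15*sqrt(2)*p/4 - 9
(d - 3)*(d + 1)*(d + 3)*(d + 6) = d^4 + 7*d^3 - 3*d^2 - 63*d - 54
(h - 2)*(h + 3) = h^2 + h - 6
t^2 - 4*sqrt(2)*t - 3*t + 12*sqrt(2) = (t - 3)*(t - 4*sqrt(2))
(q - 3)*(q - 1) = q^2 - 4*q + 3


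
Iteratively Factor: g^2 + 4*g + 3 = (g + 3)*(g + 1)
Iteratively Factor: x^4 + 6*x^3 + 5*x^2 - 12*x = (x)*(x^3 + 6*x^2 + 5*x - 12) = x*(x - 1)*(x^2 + 7*x + 12) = x*(x - 1)*(x + 3)*(x + 4)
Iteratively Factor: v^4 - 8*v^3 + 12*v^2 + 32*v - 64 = (v - 2)*(v^3 - 6*v^2 + 32) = (v - 4)*(v - 2)*(v^2 - 2*v - 8) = (v - 4)*(v - 2)*(v + 2)*(v - 4)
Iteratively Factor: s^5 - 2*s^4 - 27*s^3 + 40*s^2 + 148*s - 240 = (s + 4)*(s^4 - 6*s^3 - 3*s^2 + 52*s - 60) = (s - 2)*(s + 4)*(s^3 - 4*s^2 - 11*s + 30) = (s - 2)^2*(s + 4)*(s^2 - 2*s - 15) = (s - 5)*(s - 2)^2*(s + 4)*(s + 3)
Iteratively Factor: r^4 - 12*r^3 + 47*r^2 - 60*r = (r - 3)*(r^3 - 9*r^2 + 20*r) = r*(r - 3)*(r^2 - 9*r + 20) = r*(r - 4)*(r - 3)*(r - 5)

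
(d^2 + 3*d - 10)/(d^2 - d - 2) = (d + 5)/(d + 1)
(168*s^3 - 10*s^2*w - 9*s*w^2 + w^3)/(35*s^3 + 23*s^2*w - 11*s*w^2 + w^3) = (24*s^2 + 2*s*w - w^2)/(5*s^2 + 4*s*w - w^2)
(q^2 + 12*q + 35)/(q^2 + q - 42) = (q + 5)/(q - 6)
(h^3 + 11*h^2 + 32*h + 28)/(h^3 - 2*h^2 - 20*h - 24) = (h + 7)/(h - 6)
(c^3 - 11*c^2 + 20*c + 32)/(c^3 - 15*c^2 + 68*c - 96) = (c + 1)/(c - 3)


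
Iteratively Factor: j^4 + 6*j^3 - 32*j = (j + 4)*(j^3 + 2*j^2 - 8*j) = (j + 4)^2*(j^2 - 2*j) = j*(j + 4)^2*(j - 2)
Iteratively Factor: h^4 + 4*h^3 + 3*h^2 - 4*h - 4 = (h + 2)*(h^3 + 2*h^2 - h - 2) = (h - 1)*(h + 2)*(h^2 + 3*h + 2) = (h - 1)*(h + 2)^2*(h + 1)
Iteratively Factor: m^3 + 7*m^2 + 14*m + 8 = (m + 1)*(m^2 + 6*m + 8) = (m + 1)*(m + 4)*(m + 2)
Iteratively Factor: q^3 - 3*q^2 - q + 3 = (q - 1)*(q^2 - 2*q - 3) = (q - 1)*(q + 1)*(q - 3)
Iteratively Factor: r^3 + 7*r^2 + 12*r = (r + 3)*(r^2 + 4*r) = (r + 3)*(r + 4)*(r)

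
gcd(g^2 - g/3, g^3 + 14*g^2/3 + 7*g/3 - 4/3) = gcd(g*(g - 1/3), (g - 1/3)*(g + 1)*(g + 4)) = g - 1/3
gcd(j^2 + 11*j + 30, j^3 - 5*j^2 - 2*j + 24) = 1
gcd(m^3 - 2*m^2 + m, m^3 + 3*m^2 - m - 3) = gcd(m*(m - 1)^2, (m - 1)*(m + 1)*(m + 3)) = m - 1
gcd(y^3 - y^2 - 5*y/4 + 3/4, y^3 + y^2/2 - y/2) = y^2 + y/2 - 1/2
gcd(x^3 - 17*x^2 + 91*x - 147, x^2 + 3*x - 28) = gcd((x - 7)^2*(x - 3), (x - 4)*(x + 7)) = 1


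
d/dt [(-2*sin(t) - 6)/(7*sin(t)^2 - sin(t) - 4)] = 2*(7*sin(t)^2 + 42*sin(t) + 1)*cos(t)/(-7*sin(t)^2 + sin(t) + 4)^2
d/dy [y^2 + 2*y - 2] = 2*y + 2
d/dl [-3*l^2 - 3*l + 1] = -6*l - 3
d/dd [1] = 0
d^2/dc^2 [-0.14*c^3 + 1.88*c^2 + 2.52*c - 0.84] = 3.76 - 0.84*c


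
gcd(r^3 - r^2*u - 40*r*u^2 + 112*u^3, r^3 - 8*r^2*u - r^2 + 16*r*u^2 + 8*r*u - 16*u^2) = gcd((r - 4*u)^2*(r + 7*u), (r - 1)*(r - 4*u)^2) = r^2 - 8*r*u + 16*u^2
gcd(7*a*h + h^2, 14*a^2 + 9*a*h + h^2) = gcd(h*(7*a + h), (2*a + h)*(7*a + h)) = 7*a + h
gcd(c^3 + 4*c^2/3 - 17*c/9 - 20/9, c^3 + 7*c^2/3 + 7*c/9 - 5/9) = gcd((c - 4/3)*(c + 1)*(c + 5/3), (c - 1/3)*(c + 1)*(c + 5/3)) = c^2 + 8*c/3 + 5/3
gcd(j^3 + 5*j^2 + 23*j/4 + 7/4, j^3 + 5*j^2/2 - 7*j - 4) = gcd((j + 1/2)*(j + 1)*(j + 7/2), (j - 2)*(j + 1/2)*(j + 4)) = j + 1/2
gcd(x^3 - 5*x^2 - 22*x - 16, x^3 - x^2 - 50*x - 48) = x^2 - 7*x - 8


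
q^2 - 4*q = q*(q - 4)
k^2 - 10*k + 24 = (k - 6)*(k - 4)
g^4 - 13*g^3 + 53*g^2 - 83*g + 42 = (g - 7)*(g - 3)*(g - 2)*(g - 1)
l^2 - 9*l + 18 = (l - 6)*(l - 3)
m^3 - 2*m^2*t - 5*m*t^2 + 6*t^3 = (m - 3*t)*(m - t)*(m + 2*t)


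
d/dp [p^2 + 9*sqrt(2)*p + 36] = 2*p + 9*sqrt(2)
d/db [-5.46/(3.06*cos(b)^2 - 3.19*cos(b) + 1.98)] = (17.4174 - 33.4152*cos(b))*sin(b)/(3.06*cos(b)^2 - 3.19*cos(b) + 1.98)^2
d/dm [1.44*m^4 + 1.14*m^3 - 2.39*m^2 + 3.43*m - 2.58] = 5.76*m^3 + 3.42*m^2 - 4.78*m + 3.43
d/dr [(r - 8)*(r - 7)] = 2*r - 15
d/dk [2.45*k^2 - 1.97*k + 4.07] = 4.9*k - 1.97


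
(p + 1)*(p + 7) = p^2 + 8*p + 7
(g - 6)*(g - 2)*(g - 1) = g^3 - 9*g^2 + 20*g - 12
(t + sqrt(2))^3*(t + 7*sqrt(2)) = t^4 + 10*sqrt(2)*t^3 + 48*t^2 + 44*sqrt(2)*t + 28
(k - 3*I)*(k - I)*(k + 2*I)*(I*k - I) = I*k^4 + 2*k^3 - I*k^3 - 2*k^2 + 5*I*k^2 + 6*k - 5*I*k - 6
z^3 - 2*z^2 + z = z*(z - 1)^2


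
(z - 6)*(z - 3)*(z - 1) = z^3 - 10*z^2 + 27*z - 18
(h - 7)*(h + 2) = h^2 - 5*h - 14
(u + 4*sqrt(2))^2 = u^2 + 8*sqrt(2)*u + 32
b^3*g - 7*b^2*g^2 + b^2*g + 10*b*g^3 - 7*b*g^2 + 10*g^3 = (b - 5*g)*(b - 2*g)*(b*g + g)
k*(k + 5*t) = k^2 + 5*k*t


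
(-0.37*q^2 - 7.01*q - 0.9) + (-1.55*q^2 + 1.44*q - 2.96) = -1.92*q^2 - 5.57*q - 3.86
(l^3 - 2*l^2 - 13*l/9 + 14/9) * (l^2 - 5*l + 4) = l^5 - 7*l^4 + 113*l^3/9 + 7*l^2/9 - 122*l/9 + 56/9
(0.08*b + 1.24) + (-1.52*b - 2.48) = -1.44*b - 1.24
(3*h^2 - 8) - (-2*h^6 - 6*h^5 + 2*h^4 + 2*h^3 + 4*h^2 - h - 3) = 2*h^6 + 6*h^5 - 2*h^4 - 2*h^3 - h^2 + h - 5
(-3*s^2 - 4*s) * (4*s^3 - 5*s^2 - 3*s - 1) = -12*s^5 - s^4 + 29*s^3 + 15*s^2 + 4*s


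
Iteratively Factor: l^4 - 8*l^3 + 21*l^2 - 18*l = (l - 3)*(l^3 - 5*l^2 + 6*l) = (l - 3)*(l - 2)*(l^2 - 3*l) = l*(l - 3)*(l - 2)*(l - 3)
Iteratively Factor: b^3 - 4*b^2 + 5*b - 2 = (b - 1)*(b^2 - 3*b + 2) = (b - 1)^2*(b - 2)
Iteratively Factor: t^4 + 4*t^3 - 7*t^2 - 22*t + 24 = (t - 2)*(t^3 + 6*t^2 + 5*t - 12) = (t - 2)*(t + 4)*(t^2 + 2*t - 3) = (t - 2)*(t - 1)*(t + 4)*(t + 3)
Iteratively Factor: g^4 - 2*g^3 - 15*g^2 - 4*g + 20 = (g - 5)*(g^3 + 3*g^2 - 4) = (g - 5)*(g + 2)*(g^2 + g - 2) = (g - 5)*(g + 2)^2*(g - 1)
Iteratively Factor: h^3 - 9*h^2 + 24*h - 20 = (h - 2)*(h^2 - 7*h + 10) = (h - 2)^2*(h - 5)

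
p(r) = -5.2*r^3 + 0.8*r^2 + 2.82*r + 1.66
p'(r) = -15.6*r^2 + 1.6*r + 2.82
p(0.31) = 2.46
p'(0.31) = 1.82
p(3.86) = -274.60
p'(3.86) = -223.44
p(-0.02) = 1.60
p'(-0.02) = 2.78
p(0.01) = 1.69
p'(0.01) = 2.83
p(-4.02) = 341.07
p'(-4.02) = -255.71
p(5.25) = -713.94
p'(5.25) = -418.76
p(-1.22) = 8.85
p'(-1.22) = -22.35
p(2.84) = -102.99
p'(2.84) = -118.46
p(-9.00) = 3831.88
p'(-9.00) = -1275.18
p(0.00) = 1.66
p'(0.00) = 2.82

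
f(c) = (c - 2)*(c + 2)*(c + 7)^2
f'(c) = (c - 2)*(c + 2)*(2*c + 14) + (c - 2)*(c + 7)^2 + (c + 2)*(c + 7)^2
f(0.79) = -204.86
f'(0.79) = 43.28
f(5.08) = 3182.13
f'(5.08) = 2009.45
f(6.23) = 6093.40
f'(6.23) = 3102.06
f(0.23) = -206.33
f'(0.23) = -33.03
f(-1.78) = -22.66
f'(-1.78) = -105.69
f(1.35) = -151.82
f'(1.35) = 151.89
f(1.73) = -76.75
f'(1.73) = 246.11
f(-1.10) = -97.12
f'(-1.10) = -109.50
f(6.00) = 5408.00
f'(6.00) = 2860.00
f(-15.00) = 14144.00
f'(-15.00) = -5456.00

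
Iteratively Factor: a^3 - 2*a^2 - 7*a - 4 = (a + 1)*(a^2 - 3*a - 4) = (a + 1)^2*(a - 4)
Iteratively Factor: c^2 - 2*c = (c - 2)*(c)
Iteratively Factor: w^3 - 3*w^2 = (w - 3)*(w^2) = w*(w - 3)*(w)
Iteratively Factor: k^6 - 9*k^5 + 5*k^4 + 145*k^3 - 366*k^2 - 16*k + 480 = (k - 5)*(k^5 - 4*k^4 - 15*k^3 + 70*k^2 - 16*k - 96) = (k - 5)*(k - 2)*(k^4 - 2*k^3 - 19*k^2 + 32*k + 48) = (k - 5)*(k - 2)*(k + 1)*(k^3 - 3*k^2 - 16*k + 48) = (k - 5)*(k - 2)*(k + 1)*(k + 4)*(k^2 - 7*k + 12) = (k - 5)*(k - 4)*(k - 2)*(k + 1)*(k + 4)*(k - 3)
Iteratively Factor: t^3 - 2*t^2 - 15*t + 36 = (t + 4)*(t^2 - 6*t + 9) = (t - 3)*(t + 4)*(t - 3)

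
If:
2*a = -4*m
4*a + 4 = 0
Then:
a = -1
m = 1/2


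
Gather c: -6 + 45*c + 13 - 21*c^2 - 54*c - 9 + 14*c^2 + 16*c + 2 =-7*c^2 + 7*c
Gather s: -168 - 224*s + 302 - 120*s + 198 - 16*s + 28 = 360 - 360*s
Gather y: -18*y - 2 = -18*y - 2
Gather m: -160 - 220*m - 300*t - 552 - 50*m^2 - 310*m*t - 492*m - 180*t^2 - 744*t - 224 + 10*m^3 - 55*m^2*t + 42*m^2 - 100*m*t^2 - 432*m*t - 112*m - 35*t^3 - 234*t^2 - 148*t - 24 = 10*m^3 + m^2*(-55*t - 8) + m*(-100*t^2 - 742*t - 824) - 35*t^3 - 414*t^2 - 1192*t - 960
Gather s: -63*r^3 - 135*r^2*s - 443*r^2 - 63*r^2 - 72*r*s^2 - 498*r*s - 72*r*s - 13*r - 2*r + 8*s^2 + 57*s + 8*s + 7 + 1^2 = -63*r^3 - 506*r^2 - 15*r + s^2*(8 - 72*r) + s*(-135*r^2 - 570*r + 65) + 8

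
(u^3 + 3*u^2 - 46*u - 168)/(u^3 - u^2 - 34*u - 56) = (u + 6)/(u + 2)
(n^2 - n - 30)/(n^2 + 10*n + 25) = (n - 6)/(n + 5)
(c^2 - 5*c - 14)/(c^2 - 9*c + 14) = (c + 2)/(c - 2)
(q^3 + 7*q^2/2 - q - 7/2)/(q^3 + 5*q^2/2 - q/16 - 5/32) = 16*(2*q^3 + 7*q^2 - 2*q - 7)/(32*q^3 + 80*q^2 - 2*q - 5)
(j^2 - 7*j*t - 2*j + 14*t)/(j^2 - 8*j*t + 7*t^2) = (2 - j)/(-j + t)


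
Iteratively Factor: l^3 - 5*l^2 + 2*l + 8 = (l + 1)*(l^2 - 6*l + 8) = (l - 2)*(l + 1)*(l - 4)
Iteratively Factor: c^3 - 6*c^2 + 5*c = (c - 5)*(c^2 - c) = (c - 5)*(c - 1)*(c)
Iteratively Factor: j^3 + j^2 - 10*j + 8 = (j + 4)*(j^2 - 3*j + 2) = (j - 2)*(j + 4)*(j - 1)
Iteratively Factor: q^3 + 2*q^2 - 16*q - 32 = (q - 4)*(q^2 + 6*q + 8) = (q - 4)*(q + 2)*(q + 4)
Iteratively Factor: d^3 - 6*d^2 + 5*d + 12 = (d + 1)*(d^2 - 7*d + 12) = (d - 3)*(d + 1)*(d - 4)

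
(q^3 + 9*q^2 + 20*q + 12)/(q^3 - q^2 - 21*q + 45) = (q^3 + 9*q^2 + 20*q + 12)/(q^3 - q^2 - 21*q + 45)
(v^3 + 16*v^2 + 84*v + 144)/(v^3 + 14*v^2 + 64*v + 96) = (v + 6)/(v + 4)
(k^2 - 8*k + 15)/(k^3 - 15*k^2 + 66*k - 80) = (k - 3)/(k^2 - 10*k + 16)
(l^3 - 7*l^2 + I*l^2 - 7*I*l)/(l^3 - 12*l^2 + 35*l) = (l + I)/(l - 5)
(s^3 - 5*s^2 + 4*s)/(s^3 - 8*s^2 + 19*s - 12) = s/(s - 3)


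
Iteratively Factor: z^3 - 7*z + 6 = (z - 1)*(z^2 + z - 6) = (z - 2)*(z - 1)*(z + 3)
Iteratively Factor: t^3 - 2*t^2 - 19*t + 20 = (t + 4)*(t^2 - 6*t + 5) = (t - 5)*(t + 4)*(t - 1)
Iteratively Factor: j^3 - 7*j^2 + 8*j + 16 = (j - 4)*(j^2 - 3*j - 4) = (j - 4)^2*(j + 1)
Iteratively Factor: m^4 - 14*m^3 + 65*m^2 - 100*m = (m - 5)*(m^3 - 9*m^2 + 20*m) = m*(m - 5)*(m^2 - 9*m + 20) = m*(m - 5)*(m - 4)*(m - 5)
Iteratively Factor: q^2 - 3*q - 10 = (q + 2)*(q - 5)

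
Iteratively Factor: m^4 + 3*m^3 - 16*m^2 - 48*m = (m - 4)*(m^3 + 7*m^2 + 12*m) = (m - 4)*(m + 3)*(m^2 + 4*m) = (m - 4)*(m + 3)*(m + 4)*(m)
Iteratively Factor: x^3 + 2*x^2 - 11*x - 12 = (x + 1)*(x^2 + x - 12) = (x + 1)*(x + 4)*(x - 3)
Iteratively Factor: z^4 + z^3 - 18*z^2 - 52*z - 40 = (z + 2)*(z^3 - z^2 - 16*z - 20) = (z + 2)^2*(z^2 - 3*z - 10) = (z + 2)^3*(z - 5)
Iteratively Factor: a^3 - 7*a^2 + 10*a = (a - 2)*(a^2 - 5*a) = (a - 5)*(a - 2)*(a)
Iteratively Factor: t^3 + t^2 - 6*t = (t)*(t^2 + t - 6) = t*(t - 2)*(t + 3)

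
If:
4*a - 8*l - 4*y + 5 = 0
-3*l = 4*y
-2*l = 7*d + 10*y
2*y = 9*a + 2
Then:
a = -35/102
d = 407/714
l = 37/51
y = -37/68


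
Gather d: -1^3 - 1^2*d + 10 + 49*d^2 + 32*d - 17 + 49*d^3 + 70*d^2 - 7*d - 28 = 49*d^3 + 119*d^2 + 24*d - 36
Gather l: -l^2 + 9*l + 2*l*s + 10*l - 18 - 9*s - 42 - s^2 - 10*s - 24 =-l^2 + l*(2*s + 19) - s^2 - 19*s - 84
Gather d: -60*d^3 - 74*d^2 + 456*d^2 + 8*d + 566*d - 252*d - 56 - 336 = -60*d^3 + 382*d^2 + 322*d - 392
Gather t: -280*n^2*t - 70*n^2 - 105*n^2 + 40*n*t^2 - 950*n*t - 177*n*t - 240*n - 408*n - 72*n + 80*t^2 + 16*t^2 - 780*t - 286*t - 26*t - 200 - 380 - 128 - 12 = -175*n^2 - 720*n + t^2*(40*n + 96) + t*(-280*n^2 - 1127*n - 1092) - 720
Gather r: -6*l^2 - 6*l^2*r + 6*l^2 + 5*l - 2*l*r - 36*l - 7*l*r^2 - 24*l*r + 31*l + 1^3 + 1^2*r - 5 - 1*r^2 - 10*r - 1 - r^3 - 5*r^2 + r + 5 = -r^3 + r^2*(-7*l - 6) + r*(-6*l^2 - 26*l - 8)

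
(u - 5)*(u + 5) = u^2 - 25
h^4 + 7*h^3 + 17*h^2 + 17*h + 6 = (h + 1)^2*(h + 2)*(h + 3)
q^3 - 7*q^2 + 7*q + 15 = (q - 5)*(q - 3)*(q + 1)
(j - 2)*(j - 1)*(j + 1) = j^3 - 2*j^2 - j + 2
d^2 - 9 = (d - 3)*(d + 3)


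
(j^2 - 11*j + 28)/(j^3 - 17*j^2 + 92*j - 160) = (j - 7)/(j^2 - 13*j + 40)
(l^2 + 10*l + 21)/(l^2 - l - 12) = (l + 7)/(l - 4)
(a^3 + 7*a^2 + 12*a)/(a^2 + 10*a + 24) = a*(a + 3)/(a + 6)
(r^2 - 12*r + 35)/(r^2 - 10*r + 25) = (r - 7)/(r - 5)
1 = 1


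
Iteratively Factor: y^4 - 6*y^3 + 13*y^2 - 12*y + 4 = (y - 2)*(y^3 - 4*y^2 + 5*y - 2) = (y - 2)*(y - 1)*(y^2 - 3*y + 2) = (y - 2)^2*(y - 1)*(y - 1)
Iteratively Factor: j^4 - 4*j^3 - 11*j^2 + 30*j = (j)*(j^3 - 4*j^2 - 11*j + 30) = j*(j - 2)*(j^2 - 2*j - 15) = j*(j - 2)*(j + 3)*(j - 5)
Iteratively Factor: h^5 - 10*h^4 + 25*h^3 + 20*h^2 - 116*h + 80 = (h - 1)*(h^4 - 9*h^3 + 16*h^2 + 36*h - 80) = (h - 4)*(h - 1)*(h^3 - 5*h^2 - 4*h + 20) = (h - 5)*(h - 4)*(h - 1)*(h^2 - 4) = (h - 5)*(h - 4)*(h - 2)*(h - 1)*(h + 2)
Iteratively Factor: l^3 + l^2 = (l)*(l^2 + l) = l^2*(l + 1)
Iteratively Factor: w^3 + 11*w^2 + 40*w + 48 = (w + 4)*(w^2 + 7*w + 12) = (w + 3)*(w + 4)*(w + 4)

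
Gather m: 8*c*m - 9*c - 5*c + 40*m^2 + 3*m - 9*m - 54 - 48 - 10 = -14*c + 40*m^2 + m*(8*c - 6) - 112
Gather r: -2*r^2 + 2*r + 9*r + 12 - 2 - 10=-2*r^2 + 11*r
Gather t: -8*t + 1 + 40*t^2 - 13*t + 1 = 40*t^2 - 21*t + 2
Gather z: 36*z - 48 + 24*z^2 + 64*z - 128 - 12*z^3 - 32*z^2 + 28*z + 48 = -12*z^3 - 8*z^2 + 128*z - 128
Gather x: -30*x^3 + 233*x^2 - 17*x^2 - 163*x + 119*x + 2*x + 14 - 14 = -30*x^3 + 216*x^2 - 42*x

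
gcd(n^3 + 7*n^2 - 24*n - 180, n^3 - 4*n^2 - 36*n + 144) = n + 6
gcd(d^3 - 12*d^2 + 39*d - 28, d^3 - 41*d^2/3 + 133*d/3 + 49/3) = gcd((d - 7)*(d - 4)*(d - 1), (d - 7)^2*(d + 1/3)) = d - 7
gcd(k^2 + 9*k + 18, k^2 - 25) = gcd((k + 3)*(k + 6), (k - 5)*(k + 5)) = 1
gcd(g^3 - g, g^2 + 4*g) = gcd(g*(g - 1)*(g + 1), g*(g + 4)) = g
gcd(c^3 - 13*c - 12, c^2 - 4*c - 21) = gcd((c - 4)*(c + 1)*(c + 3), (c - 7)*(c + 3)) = c + 3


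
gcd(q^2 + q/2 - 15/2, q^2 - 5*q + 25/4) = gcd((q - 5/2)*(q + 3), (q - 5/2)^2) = q - 5/2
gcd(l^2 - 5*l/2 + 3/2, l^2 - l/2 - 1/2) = l - 1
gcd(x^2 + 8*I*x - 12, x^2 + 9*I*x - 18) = x + 6*I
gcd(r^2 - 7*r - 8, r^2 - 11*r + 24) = r - 8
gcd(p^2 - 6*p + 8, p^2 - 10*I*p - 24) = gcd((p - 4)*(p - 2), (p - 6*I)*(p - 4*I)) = 1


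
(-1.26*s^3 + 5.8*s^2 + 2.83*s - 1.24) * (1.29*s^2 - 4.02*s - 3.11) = -1.6254*s^5 + 12.5472*s^4 - 15.7467*s^3 - 31.0142*s^2 - 3.8165*s + 3.8564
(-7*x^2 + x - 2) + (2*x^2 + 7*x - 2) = -5*x^2 + 8*x - 4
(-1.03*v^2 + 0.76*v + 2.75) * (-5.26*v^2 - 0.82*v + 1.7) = 5.4178*v^4 - 3.153*v^3 - 16.8392*v^2 - 0.963*v + 4.675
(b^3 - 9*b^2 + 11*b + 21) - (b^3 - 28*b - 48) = -9*b^2 + 39*b + 69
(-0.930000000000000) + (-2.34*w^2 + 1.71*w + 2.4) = -2.34*w^2 + 1.71*w + 1.47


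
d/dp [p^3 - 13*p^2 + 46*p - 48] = 3*p^2 - 26*p + 46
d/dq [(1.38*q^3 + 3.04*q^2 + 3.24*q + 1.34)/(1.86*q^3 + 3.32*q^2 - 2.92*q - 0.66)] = (8.88178419700125e-16*q^5 - 1.0728*q^4 - 20.112*q^3 - 29.8432*q^2 - 12.9104*q + 1.7744)/(3.4596*q^6 + 12.3504*q^5 + 0.159999999999998*q^4 - 21.844*q^3 + 4.144*q^2 + 3.8544*q + 0.4356)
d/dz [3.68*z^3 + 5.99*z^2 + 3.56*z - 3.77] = 11.04*z^2 + 11.98*z + 3.56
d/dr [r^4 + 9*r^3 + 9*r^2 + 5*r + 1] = 4*r^3 + 27*r^2 + 18*r + 5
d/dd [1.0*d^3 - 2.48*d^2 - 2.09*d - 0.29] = 3.0*d^2 - 4.96*d - 2.09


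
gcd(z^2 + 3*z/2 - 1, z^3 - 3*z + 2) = z + 2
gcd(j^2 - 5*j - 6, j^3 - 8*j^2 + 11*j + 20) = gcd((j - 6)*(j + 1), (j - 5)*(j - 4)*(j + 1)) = j + 1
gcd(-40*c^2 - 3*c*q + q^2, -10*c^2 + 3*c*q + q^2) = 5*c + q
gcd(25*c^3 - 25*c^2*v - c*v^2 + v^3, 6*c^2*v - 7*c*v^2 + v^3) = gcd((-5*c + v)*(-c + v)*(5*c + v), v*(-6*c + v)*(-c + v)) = -c + v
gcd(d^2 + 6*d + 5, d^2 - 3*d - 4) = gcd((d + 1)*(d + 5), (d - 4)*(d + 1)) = d + 1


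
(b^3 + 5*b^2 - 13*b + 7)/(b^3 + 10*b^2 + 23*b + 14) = (b^2 - 2*b + 1)/(b^2 + 3*b + 2)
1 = 1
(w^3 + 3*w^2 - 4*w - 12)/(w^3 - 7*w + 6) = (w + 2)/(w - 1)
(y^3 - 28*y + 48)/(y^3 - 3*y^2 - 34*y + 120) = (y - 2)/(y - 5)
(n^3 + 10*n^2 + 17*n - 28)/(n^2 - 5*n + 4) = (n^2 + 11*n + 28)/(n - 4)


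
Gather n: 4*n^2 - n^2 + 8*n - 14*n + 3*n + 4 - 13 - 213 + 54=3*n^2 - 3*n - 168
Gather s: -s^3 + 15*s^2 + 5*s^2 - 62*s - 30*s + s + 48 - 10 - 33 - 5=-s^3 + 20*s^2 - 91*s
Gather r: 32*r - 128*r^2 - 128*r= -128*r^2 - 96*r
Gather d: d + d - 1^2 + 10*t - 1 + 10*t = 2*d + 20*t - 2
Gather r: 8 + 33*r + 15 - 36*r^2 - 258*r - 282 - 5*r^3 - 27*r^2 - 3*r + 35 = -5*r^3 - 63*r^2 - 228*r - 224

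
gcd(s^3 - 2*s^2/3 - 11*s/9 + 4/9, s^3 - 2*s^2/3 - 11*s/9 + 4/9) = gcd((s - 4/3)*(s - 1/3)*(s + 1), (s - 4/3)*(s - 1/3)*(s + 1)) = s^3 - 2*s^2/3 - 11*s/9 + 4/9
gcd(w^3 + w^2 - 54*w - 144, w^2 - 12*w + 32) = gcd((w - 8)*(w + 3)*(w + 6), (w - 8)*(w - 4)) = w - 8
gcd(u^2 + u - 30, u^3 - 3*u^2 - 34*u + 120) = u^2 + u - 30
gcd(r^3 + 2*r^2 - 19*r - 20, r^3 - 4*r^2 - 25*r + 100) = r^2 + r - 20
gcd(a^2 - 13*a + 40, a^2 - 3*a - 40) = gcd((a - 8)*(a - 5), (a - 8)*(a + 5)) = a - 8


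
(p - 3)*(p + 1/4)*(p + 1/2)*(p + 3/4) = p^4 - 3*p^3/2 - 61*p^2/16 - 63*p/32 - 9/32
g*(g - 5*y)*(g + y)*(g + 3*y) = g^4 - g^3*y - 17*g^2*y^2 - 15*g*y^3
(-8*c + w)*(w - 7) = -8*c*w + 56*c + w^2 - 7*w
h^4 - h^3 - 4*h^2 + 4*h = h*(h - 2)*(h - 1)*(h + 2)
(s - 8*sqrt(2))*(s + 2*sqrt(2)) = s^2 - 6*sqrt(2)*s - 32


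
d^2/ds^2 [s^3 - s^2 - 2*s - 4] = 6*s - 2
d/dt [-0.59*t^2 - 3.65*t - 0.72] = -1.18*t - 3.65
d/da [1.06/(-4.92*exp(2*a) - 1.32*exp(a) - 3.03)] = (10.4304*exp(a) + 1.3992)*exp(a)/(4.92*exp(2*a) + 1.32*exp(a) + 3.03)^2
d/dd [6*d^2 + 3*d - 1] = 12*d + 3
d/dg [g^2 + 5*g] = 2*g + 5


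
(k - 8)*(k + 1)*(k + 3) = k^3 - 4*k^2 - 29*k - 24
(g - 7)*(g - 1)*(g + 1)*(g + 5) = g^4 - 2*g^3 - 36*g^2 + 2*g + 35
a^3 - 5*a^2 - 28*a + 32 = (a - 8)*(a - 1)*(a + 4)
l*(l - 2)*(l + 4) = l^3 + 2*l^2 - 8*l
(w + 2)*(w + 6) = w^2 + 8*w + 12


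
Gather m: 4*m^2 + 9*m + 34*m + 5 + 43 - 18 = 4*m^2 + 43*m + 30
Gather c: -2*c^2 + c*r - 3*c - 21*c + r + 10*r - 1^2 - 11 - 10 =-2*c^2 + c*(r - 24) + 11*r - 22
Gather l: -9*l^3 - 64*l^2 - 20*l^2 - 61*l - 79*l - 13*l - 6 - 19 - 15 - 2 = -9*l^3 - 84*l^2 - 153*l - 42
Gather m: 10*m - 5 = 10*m - 5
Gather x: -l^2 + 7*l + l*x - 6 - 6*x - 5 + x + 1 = -l^2 + 7*l + x*(l - 5) - 10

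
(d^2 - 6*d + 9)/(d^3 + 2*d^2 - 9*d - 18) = (d - 3)/(d^2 + 5*d + 6)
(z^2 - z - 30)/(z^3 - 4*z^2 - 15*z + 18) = (z + 5)/(z^2 + 2*z - 3)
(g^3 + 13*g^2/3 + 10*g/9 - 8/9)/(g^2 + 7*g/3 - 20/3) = (9*g^2 + 3*g - 2)/(3*(3*g - 5))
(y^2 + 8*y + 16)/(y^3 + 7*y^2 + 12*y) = (y + 4)/(y*(y + 3))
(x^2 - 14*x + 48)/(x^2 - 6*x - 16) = (x - 6)/(x + 2)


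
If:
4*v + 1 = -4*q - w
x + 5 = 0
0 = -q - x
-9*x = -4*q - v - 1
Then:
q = 5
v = -66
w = 243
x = -5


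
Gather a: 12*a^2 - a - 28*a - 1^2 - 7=12*a^2 - 29*a - 8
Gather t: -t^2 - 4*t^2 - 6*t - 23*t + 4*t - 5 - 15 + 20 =-5*t^2 - 25*t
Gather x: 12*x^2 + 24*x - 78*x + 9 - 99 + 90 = 12*x^2 - 54*x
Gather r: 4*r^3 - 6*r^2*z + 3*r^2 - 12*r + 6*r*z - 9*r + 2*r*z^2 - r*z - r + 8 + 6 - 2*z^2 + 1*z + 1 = 4*r^3 + r^2*(3 - 6*z) + r*(2*z^2 + 5*z - 22) - 2*z^2 + z + 15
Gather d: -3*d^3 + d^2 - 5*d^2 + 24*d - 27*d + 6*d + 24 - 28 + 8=-3*d^3 - 4*d^2 + 3*d + 4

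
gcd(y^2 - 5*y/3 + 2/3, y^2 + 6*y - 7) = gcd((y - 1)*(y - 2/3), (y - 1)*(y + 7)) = y - 1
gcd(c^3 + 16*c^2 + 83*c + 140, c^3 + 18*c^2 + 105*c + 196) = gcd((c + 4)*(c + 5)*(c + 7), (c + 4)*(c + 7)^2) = c^2 + 11*c + 28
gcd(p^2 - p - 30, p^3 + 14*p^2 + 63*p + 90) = p + 5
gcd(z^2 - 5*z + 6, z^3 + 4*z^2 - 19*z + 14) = z - 2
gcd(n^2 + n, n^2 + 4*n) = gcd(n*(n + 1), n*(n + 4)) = n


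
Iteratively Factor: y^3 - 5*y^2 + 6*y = (y - 2)*(y^2 - 3*y) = y*(y - 2)*(y - 3)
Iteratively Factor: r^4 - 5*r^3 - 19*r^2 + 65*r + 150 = (r - 5)*(r^3 - 19*r - 30) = (r - 5)*(r + 3)*(r^2 - 3*r - 10) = (r - 5)*(r + 2)*(r + 3)*(r - 5)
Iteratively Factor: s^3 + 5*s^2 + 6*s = (s)*(s^2 + 5*s + 6) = s*(s + 3)*(s + 2)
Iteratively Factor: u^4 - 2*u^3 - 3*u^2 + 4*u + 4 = (u + 1)*(u^3 - 3*u^2 + 4) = (u - 2)*(u + 1)*(u^2 - u - 2) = (u - 2)*(u + 1)^2*(u - 2)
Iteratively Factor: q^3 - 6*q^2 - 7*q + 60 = (q + 3)*(q^2 - 9*q + 20) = (q - 4)*(q + 3)*(q - 5)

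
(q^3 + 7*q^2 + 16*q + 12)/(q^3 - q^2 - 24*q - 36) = (q + 2)/(q - 6)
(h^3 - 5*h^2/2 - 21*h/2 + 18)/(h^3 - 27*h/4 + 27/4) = 2*(h - 4)/(2*h - 3)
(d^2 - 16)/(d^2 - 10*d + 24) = (d + 4)/(d - 6)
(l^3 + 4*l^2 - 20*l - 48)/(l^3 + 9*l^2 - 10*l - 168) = (l + 2)/(l + 7)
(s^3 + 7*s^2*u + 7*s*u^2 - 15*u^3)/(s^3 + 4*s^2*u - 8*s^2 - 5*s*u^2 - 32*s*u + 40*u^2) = (s + 3*u)/(s - 8)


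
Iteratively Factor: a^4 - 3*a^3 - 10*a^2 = (a - 5)*(a^3 + 2*a^2) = a*(a - 5)*(a^2 + 2*a) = a^2*(a - 5)*(a + 2)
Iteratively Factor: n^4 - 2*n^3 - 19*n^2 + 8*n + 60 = (n - 5)*(n^3 + 3*n^2 - 4*n - 12) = (n - 5)*(n - 2)*(n^2 + 5*n + 6) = (n - 5)*(n - 2)*(n + 2)*(n + 3)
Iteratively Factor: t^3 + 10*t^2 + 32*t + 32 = (t + 4)*(t^2 + 6*t + 8) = (t + 4)^2*(t + 2)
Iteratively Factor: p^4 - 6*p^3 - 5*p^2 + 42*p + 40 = (p - 4)*(p^3 - 2*p^2 - 13*p - 10) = (p - 4)*(p + 2)*(p^2 - 4*p - 5) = (p - 4)*(p + 1)*(p + 2)*(p - 5)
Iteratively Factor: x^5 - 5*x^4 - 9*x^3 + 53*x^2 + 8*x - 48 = (x - 4)*(x^4 - x^3 - 13*x^2 + x + 12) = (x - 4)^2*(x^3 + 3*x^2 - x - 3) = (x - 4)^2*(x - 1)*(x^2 + 4*x + 3) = (x - 4)^2*(x - 1)*(x + 3)*(x + 1)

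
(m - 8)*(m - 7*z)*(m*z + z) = m^3*z - 7*m^2*z^2 - 7*m^2*z + 49*m*z^2 - 8*m*z + 56*z^2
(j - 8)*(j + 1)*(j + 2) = j^3 - 5*j^2 - 22*j - 16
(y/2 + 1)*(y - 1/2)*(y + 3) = y^3/2 + 9*y^2/4 + 7*y/4 - 3/2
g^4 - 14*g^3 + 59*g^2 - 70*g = g*(g - 7)*(g - 5)*(g - 2)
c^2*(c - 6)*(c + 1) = c^4 - 5*c^3 - 6*c^2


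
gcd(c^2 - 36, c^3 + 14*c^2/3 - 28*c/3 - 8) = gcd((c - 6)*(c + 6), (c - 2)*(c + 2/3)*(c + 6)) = c + 6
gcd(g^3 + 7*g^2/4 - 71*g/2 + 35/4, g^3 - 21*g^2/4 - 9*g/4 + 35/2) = g - 5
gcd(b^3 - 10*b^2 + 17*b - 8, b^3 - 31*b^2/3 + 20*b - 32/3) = b^2 - 9*b + 8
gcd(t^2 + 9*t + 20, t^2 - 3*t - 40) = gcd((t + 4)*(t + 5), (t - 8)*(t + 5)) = t + 5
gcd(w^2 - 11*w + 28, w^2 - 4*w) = w - 4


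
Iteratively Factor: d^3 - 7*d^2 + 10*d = (d)*(d^2 - 7*d + 10) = d*(d - 5)*(d - 2)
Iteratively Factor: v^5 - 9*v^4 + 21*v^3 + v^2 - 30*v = (v - 5)*(v^4 - 4*v^3 + v^2 + 6*v) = (v - 5)*(v + 1)*(v^3 - 5*v^2 + 6*v) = (v - 5)*(v - 3)*(v + 1)*(v^2 - 2*v) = v*(v - 5)*(v - 3)*(v + 1)*(v - 2)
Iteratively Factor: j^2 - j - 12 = (j + 3)*(j - 4)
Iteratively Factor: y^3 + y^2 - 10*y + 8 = (y + 4)*(y^2 - 3*y + 2) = (y - 1)*(y + 4)*(y - 2)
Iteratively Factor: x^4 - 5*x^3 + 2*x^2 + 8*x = (x - 2)*(x^3 - 3*x^2 - 4*x) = (x - 2)*(x + 1)*(x^2 - 4*x) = x*(x - 2)*(x + 1)*(x - 4)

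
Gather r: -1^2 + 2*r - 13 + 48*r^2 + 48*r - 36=48*r^2 + 50*r - 50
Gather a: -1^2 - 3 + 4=0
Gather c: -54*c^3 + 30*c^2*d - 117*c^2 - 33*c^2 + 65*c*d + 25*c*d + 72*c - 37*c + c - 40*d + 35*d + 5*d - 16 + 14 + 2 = -54*c^3 + c^2*(30*d - 150) + c*(90*d + 36)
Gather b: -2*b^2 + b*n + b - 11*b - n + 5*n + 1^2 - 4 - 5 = -2*b^2 + b*(n - 10) + 4*n - 8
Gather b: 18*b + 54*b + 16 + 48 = 72*b + 64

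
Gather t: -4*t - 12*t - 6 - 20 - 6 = -16*t - 32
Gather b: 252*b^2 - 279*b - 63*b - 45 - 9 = 252*b^2 - 342*b - 54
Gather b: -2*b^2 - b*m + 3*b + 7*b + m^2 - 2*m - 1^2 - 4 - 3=-2*b^2 + b*(10 - m) + m^2 - 2*m - 8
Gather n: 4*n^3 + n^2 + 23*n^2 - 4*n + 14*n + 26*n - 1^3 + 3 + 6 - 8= 4*n^3 + 24*n^2 + 36*n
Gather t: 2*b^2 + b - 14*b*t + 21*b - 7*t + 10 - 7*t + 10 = 2*b^2 + 22*b + t*(-14*b - 14) + 20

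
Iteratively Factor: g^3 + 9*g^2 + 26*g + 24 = (g + 2)*(g^2 + 7*g + 12) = (g + 2)*(g + 4)*(g + 3)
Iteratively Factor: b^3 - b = (b)*(b^2 - 1) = b*(b - 1)*(b + 1)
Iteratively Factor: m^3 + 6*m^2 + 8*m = (m + 4)*(m^2 + 2*m) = m*(m + 4)*(m + 2)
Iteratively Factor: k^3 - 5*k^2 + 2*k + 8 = (k - 2)*(k^2 - 3*k - 4) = (k - 2)*(k + 1)*(k - 4)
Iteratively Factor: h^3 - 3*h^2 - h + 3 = (h - 3)*(h^2 - 1) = (h - 3)*(h - 1)*(h + 1)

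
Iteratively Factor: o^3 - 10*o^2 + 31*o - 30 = (o - 5)*(o^2 - 5*o + 6) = (o - 5)*(o - 2)*(o - 3)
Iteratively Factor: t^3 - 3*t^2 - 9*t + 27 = (t - 3)*(t^2 - 9) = (t - 3)*(t + 3)*(t - 3)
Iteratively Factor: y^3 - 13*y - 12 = (y + 3)*(y^2 - 3*y - 4) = (y - 4)*(y + 3)*(y + 1)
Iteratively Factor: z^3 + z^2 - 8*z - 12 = (z + 2)*(z^2 - z - 6) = (z - 3)*(z + 2)*(z + 2)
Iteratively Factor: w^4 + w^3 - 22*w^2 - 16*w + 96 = (w + 3)*(w^3 - 2*w^2 - 16*w + 32) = (w + 3)*(w + 4)*(w^2 - 6*w + 8) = (w - 4)*(w + 3)*(w + 4)*(w - 2)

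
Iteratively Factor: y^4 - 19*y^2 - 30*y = (y + 3)*(y^3 - 3*y^2 - 10*y) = (y - 5)*(y + 3)*(y^2 + 2*y) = (y - 5)*(y + 2)*(y + 3)*(y)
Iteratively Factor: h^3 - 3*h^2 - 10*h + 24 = (h - 2)*(h^2 - h - 12) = (h - 2)*(h + 3)*(h - 4)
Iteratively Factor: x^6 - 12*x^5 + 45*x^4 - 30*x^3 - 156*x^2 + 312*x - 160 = (x - 5)*(x^5 - 7*x^4 + 10*x^3 + 20*x^2 - 56*x + 32) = (x - 5)*(x + 2)*(x^4 - 9*x^3 + 28*x^2 - 36*x + 16) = (x - 5)*(x - 2)*(x + 2)*(x^3 - 7*x^2 + 14*x - 8) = (x - 5)*(x - 2)^2*(x + 2)*(x^2 - 5*x + 4) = (x - 5)*(x - 4)*(x - 2)^2*(x + 2)*(x - 1)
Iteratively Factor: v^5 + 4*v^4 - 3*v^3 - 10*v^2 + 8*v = (v + 2)*(v^4 + 2*v^3 - 7*v^2 + 4*v) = (v - 1)*(v + 2)*(v^3 + 3*v^2 - 4*v) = v*(v - 1)*(v + 2)*(v^2 + 3*v - 4) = v*(v - 1)^2*(v + 2)*(v + 4)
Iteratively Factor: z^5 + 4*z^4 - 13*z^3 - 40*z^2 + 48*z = (z + 4)*(z^4 - 13*z^2 + 12*z) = (z - 3)*(z + 4)*(z^3 + 3*z^2 - 4*z) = (z - 3)*(z + 4)^2*(z^2 - z) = z*(z - 3)*(z + 4)^2*(z - 1)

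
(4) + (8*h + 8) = 8*h + 12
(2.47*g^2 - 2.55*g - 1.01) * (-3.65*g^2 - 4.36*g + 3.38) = -9.0155*g^4 - 1.4617*g^3 + 23.1531*g^2 - 4.2154*g - 3.4138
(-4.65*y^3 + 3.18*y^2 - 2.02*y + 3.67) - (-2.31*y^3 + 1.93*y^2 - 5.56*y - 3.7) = -2.34*y^3 + 1.25*y^2 + 3.54*y + 7.37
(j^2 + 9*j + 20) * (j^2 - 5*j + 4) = j^4 + 4*j^3 - 21*j^2 - 64*j + 80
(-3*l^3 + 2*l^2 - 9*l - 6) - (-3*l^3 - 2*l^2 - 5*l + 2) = 4*l^2 - 4*l - 8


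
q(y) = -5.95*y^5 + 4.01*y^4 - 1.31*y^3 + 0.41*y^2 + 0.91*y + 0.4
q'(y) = -29.75*y^4 + 16.04*y^3 - 3.93*y^2 + 0.82*y + 0.91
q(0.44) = 0.82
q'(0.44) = 0.76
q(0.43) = 0.81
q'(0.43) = 0.79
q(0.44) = 0.82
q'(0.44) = 0.76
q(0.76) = 0.58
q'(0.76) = -3.62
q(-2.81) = 1322.60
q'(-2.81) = -2243.19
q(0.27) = 0.66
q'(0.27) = 1.00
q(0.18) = 0.57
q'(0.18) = 0.99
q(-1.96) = 241.34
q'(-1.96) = -575.62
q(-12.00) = 1566013.96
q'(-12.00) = -645187.97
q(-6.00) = 51756.82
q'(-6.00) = -42166.13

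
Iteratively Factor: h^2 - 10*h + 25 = (h - 5)*(h - 5)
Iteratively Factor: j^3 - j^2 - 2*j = (j - 2)*(j^2 + j) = (j - 2)*(j + 1)*(j)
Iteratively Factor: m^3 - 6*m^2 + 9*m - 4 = (m - 4)*(m^2 - 2*m + 1) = (m - 4)*(m - 1)*(m - 1)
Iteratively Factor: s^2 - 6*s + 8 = (s - 4)*(s - 2)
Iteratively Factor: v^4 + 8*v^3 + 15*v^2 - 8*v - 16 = (v - 1)*(v^3 + 9*v^2 + 24*v + 16) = (v - 1)*(v + 4)*(v^2 + 5*v + 4) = (v - 1)*(v + 1)*(v + 4)*(v + 4)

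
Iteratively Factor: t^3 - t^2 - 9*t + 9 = (t - 3)*(t^2 + 2*t - 3) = (t - 3)*(t + 3)*(t - 1)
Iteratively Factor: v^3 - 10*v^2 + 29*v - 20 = (v - 4)*(v^2 - 6*v + 5) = (v - 5)*(v - 4)*(v - 1)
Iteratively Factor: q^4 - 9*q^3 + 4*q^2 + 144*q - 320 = (q + 4)*(q^3 - 13*q^2 + 56*q - 80) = (q - 4)*(q + 4)*(q^2 - 9*q + 20) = (q - 5)*(q - 4)*(q + 4)*(q - 4)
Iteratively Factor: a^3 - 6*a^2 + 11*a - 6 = (a - 2)*(a^2 - 4*a + 3) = (a - 2)*(a - 1)*(a - 3)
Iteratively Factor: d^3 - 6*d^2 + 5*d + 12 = (d - 4)*(d^2 - 2*d - 3) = (d - 4)*(d - 3)*(d + 1)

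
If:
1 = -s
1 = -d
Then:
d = -1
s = -1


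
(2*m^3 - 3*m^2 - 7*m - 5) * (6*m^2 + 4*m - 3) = 12*m^5 - 10*m^4 - 60*m^3 - 49*m^2 + m + 15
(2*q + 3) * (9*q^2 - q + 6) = 18*q^3 + 25*q^2 + 9*q + 18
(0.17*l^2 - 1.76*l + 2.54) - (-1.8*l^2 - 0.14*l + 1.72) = 1.97*l^2 - 1.62*l + 0.82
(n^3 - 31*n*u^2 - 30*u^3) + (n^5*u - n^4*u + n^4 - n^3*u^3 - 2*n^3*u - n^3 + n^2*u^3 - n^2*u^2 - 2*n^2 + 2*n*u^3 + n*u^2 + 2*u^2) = n^5*u - n^4*u + n^4 - n^3*u^3 - 2*n^3*u + n^2*u^3 - n^2*u^2 - 2*n^2 + 2*n*u^3 - 30*n*u^2 - 30*u^3 + 2*u^2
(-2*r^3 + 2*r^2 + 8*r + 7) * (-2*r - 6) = 4*r^4 + 8*r^3 - 28*r^2 - 62*r - 42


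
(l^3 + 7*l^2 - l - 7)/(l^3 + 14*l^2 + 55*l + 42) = (l - 1)/(l + 6)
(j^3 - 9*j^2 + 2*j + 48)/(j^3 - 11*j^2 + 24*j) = (j + 2)/j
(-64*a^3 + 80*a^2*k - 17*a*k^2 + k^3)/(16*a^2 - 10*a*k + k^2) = (-8*a^2 + 9*a*k - k^2)/(2*a - k)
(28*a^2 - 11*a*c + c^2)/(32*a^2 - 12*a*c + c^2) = (7*a - c)/(8*a - c)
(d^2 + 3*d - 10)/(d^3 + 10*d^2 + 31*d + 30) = (d - 2)/(d^2 + 5*d + 6)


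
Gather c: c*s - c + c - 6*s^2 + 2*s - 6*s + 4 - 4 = c*s - 6*s^2 - 4*s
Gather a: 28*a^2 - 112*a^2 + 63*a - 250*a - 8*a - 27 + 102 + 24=-84*a^2 - 195*a + 99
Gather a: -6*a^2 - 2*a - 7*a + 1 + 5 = -6*a^2 - 9*a + 6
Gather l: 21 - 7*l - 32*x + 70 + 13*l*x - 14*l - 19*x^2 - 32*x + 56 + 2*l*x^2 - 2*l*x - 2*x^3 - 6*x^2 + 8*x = l*(2*x^2 + 11*x - 21) - 2*x^3 - 25*x^2 - 56*x + 147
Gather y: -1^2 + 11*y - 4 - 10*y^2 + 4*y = -10*y^2 + 15*y - 5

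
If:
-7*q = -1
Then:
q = 1/7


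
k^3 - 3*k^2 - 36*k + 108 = (k - 6)*(k - 3)*(k + 6)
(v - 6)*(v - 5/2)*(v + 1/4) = v^3 - 33*v^2/4 + 103*v/8 + 15/4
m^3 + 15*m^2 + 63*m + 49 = (m + 1)*(m + 7)^2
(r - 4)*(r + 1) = r^2 - 3*r - 4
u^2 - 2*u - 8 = (u - 4)*(u + 2)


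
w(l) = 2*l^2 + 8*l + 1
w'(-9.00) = -28.00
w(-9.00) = 91.00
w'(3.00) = 20.00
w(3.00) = 43.00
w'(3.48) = 21.92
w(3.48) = 53.06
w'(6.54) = 34.16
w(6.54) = 138.86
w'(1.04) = 12.16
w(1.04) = 11.48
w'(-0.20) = 7.20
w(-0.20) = -0.52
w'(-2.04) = -0.16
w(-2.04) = -7.00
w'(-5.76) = -15.04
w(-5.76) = 21.28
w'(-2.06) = -0.24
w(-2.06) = -6.99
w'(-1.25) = 3.00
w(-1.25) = -5.88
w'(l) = 4*l + 8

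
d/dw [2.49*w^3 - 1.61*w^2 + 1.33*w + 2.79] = 7.47*w^2 - 3.22*w + 1.33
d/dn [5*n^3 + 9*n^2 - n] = 15*n^2 + 18*n - 1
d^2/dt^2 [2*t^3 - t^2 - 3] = 12*t - 2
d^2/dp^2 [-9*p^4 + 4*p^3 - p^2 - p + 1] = -108*p^2 + 24*p - 2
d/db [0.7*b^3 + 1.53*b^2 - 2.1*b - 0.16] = 2.1*b^2 + 3.06*b - 2.1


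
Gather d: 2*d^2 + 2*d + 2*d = 2*d^2 + 4*d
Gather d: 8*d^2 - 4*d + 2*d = 8*d^2 - 2*d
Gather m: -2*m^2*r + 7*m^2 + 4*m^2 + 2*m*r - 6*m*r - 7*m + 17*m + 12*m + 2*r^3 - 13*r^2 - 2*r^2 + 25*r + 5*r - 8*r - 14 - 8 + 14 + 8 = m^2*(11 - 2*r) + m*(22 - 4*r) + 2*r^3 - 15*r^2 + 22*r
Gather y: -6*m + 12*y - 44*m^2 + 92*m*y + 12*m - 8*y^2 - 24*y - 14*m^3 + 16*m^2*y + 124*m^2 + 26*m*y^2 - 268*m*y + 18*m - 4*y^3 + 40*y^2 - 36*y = -14*m^3 + 80*m^2 + 24*m - 4*y^3 + y^2*(26*m + 32) + y*(16*m^2 - 176*m - 48)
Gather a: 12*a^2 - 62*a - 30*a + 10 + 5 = 12*a^2 - 92*a + 15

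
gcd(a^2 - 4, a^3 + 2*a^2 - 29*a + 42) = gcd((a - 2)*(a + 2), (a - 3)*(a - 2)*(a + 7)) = a - 2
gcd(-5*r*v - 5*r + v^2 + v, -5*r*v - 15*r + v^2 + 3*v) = 5*r - v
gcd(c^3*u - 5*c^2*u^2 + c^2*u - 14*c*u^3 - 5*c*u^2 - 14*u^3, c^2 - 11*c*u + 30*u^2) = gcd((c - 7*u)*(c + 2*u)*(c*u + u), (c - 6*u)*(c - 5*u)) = 1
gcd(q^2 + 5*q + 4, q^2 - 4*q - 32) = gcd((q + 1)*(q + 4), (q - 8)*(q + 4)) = q + 4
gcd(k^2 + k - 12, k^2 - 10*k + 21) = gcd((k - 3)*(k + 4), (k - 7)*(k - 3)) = k - 3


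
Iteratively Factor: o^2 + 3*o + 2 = (o + 1)*(o + 2)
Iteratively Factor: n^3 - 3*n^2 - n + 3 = (n + 1)*(n^2 - 4*n + 3) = (n - 1)*(n + 1)*(n - 3)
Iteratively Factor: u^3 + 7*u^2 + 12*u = (u + 3)*(u^2 + 4*u) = u*(u + 3)*(u + 4)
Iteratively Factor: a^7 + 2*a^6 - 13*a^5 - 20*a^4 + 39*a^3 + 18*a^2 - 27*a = (a + 3)*(a^6 - a^5 - 10*a^4 + 10*a^3 + 9*a^2 - 9*a) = a*(a + 3)*(a^5 - a^4 - 10*a^3 + 10*a^2 + 9*a - 9) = a*(a + 3)^2*(a^4 - 4*a^3 + 2*a^2 + 4*a - 3) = a*(a - 3)*(a + 3)^2*(a^3 - a^2 - a + 1) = a*(a - 3)*(a + 1)*(a + 3)^2*(a^2 - 2*a + 1) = a*(a - 3)*(a - 1)*(a + 1)*(a + 3)^2*(a - 1)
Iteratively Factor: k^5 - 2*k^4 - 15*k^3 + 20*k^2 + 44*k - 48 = (k - 2)*(k^4 - 15*k^2 - 10*k + 24) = (k - 4)*(k - 2)*(k^3 + 4*k^2 + k - 6) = (k - 4)*(k - 2)*(k + 2)*(k^2 + 2*k - 3) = (k - 4)*(k - 2)*(k + 2)*(k + 3)*(k - 1)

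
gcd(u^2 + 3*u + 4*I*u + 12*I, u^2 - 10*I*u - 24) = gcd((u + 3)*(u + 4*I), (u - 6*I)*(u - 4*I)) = 1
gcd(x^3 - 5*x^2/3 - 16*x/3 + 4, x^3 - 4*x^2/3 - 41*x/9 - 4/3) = x - 3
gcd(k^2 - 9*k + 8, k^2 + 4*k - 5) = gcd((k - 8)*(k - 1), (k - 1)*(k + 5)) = k - 1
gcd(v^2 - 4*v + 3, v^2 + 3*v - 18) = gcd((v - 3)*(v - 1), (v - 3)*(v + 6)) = v - 3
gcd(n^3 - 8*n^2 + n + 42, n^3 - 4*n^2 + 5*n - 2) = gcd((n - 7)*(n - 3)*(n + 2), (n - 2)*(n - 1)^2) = 1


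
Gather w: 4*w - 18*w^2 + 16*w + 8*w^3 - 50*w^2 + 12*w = 8*w^3 - 68*w^2 + 32*w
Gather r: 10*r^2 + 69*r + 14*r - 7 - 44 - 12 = 10*r^2 + 83*r - 63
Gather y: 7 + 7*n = 7*n + 7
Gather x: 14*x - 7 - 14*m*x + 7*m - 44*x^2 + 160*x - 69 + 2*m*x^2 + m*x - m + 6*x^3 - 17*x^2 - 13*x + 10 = 6*m + 6*x^3 + x^2*(2*m - 61) + x*(161 - 13*m) - 66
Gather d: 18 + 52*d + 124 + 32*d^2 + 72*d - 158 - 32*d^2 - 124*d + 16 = 0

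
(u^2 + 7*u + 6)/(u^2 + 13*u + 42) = (u + 1)/(u + 7)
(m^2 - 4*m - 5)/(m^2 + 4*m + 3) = (m - 5)/(m + 3)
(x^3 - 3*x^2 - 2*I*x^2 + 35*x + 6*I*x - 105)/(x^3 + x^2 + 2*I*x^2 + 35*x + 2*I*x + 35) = (x^3 - x^2*(3 + 2*I) + x*(35 + 6*I) - 105)/(x^3 + x^2*(1 + 2*I) + x*(35 + 2*I) + 35)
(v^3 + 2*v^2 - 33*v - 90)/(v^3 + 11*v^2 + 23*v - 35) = (v^2 - 3*v - 18)/(v^2 + 6*v - 7)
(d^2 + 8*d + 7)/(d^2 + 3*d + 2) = (d + 7)/(d + 2)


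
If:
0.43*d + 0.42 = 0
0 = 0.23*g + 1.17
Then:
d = -0.98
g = -5.09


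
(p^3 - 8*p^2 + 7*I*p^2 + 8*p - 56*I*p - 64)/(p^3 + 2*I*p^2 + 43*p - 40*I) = (p - 8)/(p - 5*I)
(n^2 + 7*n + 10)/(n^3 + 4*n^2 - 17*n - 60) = (n + 2)/(n^2 - n - 12)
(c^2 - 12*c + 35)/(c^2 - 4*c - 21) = (c - 5)/(c + 3)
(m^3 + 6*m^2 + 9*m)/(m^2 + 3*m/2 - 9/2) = 2*m*(m + 3)/(2*m - 3)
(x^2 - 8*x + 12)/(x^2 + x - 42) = (x - 2)/(x + 7)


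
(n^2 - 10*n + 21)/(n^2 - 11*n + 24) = (n - 7)/(n - 8)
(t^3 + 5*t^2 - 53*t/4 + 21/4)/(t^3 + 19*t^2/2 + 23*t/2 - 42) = (t - 1/2)/(t + 4)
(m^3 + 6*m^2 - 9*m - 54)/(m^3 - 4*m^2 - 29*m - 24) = (m^2 + 3*m - 18)/(m^2 - 7*m - 8)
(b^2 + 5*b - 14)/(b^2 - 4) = (b + 7)/(b + 2)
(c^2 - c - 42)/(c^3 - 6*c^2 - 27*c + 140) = (c + 6)/(c^2 + c - 20)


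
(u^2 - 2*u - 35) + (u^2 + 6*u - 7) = 2*u^2 + 4*u - 42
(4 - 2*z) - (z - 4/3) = 16/3 - 3*z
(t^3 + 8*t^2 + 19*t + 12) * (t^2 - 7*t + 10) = t^5 + t^4 - 27*t^3 - 41*t^2 + 106*t + 120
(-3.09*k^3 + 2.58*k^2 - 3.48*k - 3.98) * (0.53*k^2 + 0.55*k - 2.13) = -1.6377*k^5 - 0.3321*k^4 + 6.1563*k^3 - 9.5188*k^2 + 5.2234*k + 8.4774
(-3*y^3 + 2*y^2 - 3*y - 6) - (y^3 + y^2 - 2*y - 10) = -4*y^3 + y^2 - y + 4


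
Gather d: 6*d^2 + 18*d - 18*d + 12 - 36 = 6*d^2 - 24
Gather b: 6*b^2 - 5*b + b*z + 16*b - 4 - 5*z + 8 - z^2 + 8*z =6*b^2 + b*(z + 11) - z^2 + 3*z + 4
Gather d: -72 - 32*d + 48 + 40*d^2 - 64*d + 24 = 40*d^2 - 96*d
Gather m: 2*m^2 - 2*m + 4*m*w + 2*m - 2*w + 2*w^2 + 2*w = 2*m^2 + 4*m*w + 2*w^2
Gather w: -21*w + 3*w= -18*w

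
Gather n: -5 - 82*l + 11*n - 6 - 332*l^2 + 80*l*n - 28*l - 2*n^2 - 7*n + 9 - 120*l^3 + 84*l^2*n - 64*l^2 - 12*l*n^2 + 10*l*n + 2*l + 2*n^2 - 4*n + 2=-120*l^3 - 396*l^2 - 12*l*n^2 - 108*l + n*(84*l^2 + 90*l)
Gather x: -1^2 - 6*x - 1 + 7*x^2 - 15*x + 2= 7*x^2 - 21*x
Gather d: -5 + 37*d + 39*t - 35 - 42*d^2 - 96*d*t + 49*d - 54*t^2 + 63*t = -42*d^2 + d*(86 - 96*t) - 54*t^2 + 102*t - 40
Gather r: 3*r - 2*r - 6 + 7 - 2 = r - 1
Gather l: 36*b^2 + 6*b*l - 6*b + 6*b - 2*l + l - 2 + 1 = 36*b^2 + l*(6*b - 1) - 1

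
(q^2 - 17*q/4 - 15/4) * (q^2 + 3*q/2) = q^4 - 11*q^3/4 - 81*q^2/8 - 45*q/8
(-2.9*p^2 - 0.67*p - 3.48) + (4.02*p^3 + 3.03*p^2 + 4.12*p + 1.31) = 4.02*p^3 + 0.13*p^2 + 3.45*p - 2.17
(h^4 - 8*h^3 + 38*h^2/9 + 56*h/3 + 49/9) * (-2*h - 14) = -2*h^5 + 2*h^4 + 932*h^3/9 - 868*h^2/9 - 2450*h/9 - 686/9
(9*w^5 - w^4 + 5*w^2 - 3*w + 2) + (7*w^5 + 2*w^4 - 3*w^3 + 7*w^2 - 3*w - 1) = 16*w^5 + w^4 - 3*w^3 + 12*w^2 - 6*w + 1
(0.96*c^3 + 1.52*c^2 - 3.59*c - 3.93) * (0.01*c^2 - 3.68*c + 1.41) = 0.0096*c^5 - 3.5176*c^4 - 4.2759*c^3 + 15.3151*c^2 + 9.4005*c - 5.5413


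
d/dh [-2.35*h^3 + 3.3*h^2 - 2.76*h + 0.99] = -7.05*h^2 + 6.6*h - 2.76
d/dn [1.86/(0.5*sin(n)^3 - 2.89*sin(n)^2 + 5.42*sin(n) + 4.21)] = (-2.79*sin(n)^2 + 10.7508*sin(n) - 10.0812)*cos(n)/(0.5*sin(n)^3 - 2.89*sin(n)^2 + 5.42*sin(n) + 4.21)^2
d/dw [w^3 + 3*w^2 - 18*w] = 3*w^2 + 6*w - 18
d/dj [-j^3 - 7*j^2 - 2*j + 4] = -3*j^2 - 14*j - 2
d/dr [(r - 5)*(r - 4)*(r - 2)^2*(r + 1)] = 5*r^4 - 48*r^3 + 141*r^2 - 112*r - 36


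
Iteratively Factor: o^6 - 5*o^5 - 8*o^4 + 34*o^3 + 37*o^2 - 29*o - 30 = (o + 2)*(o^5 - 7*o^4 + 6*o^3 + 22*o^2 - 7*o - 15) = (o + 1)*(o + 2)*(o^4 - 8*o^3 + 14*o^2 + 8*o - 15) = (o - 1)*(o + 1)*(o + 2)*(o^3 - 7*o^2 + 7*o + 15) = (o - 5)*(o - 1)*(o + 1)*(o + 2)*(o^2 - 2*o - 3) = (o - 5)*(o - 3)*(o - 1)*(o + 1)*(o + 2)*(o + 1)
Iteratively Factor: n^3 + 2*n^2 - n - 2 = (n + 2)*(n^2 - 1) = (n + 1)*(n + 2)*(n - 1)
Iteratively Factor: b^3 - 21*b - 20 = (b + 1)*(b^2 - b - 20) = (b + 1)*(b + 4)*(b - 5)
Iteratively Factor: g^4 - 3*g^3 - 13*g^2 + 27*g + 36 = (g + 1)*(g^3 - 4*g^2 - 9*g + 36) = (g - 4)*(g + 1)*(g^2 - 9) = (g - 4)*(g - 3)*(g + 1)*(g + 3)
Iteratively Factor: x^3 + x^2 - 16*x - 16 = (x + 4)*(x^2 - 3*x - 4) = (x + 1)*(x + 4)*(x - 4)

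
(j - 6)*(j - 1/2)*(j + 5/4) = j^3 - 21*j^2/4 - 41*j/8 + 15/4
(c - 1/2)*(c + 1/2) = c^2 - 1/4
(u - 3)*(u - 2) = u^2 - 5*u + 6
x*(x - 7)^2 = x^3 - 14*x^2 + 49*x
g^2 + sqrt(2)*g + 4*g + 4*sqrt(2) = (g + 4)*(g + sqrt(2))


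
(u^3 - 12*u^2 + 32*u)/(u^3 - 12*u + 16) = u*(u^2 - 12*u + 32)/(u^3 - 12*u + 16)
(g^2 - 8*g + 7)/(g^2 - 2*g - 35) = (g - 1)/(g + 5)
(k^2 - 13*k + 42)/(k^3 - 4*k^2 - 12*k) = (k - 7)/(k*(k + 2))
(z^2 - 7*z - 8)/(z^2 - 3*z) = (z^2 - 7*z - 8)/(z*(z - 3))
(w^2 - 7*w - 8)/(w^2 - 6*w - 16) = (w + 1)/(w + 2)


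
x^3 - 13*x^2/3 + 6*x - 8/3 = (x - 2)*(x - 4/3)*(x - 1)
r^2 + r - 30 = (r - 5)*(r + 6)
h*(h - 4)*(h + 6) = h^3 + 2*h^2 - 24*h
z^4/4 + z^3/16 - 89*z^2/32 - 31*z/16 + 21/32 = (z/4 + 1/4)*(z - 7/2)*(z - 1/4)*(z + 3)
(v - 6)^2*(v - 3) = v^3 - 15*v^2 + 72*v - 108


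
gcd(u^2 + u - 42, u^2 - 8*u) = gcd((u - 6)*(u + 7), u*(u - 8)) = 1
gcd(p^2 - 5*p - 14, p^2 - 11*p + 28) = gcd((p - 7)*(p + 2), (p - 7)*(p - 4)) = p - 7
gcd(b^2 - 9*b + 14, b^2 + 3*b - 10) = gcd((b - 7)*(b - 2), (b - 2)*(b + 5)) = b - 2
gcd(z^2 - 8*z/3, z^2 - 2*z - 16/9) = z - 8/3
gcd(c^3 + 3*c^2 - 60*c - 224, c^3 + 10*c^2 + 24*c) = c + 4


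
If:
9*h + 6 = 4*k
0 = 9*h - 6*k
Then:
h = -2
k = -3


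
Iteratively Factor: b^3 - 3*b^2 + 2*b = (b - 2)*(b^2 - b) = b*(b - 2)*(b - 1)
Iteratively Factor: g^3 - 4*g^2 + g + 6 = (g + 1)*(g^2 - 5*g + 6) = (g - 3)*(g + 1)*(g - 2)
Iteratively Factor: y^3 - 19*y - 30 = (y - 5)*(y^2 + 5*y + 6) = (y - 5)*(y + 3)*(y + 2)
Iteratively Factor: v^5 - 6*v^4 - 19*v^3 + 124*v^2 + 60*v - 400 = (v + 2)*(v^4 - 8*v^3 - 3*v^2 + 130*v - 200) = (v + 2)*(v + 4)*(v^3 - 12*v^2 + 45*v - 50) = (v - 5)*(v + 2)*(v + 4)*(v^2 - 7*v + 10) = (v - 5)*(v - 2)*(v + 2)*(v + 4)*(v - 5)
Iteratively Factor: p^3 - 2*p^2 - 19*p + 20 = (p - 1)*(p^2 - p - 20) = (p - 1)*(p + 4)*(p - 5)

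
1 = 1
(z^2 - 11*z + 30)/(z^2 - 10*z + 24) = (z - 5)/(z - 4)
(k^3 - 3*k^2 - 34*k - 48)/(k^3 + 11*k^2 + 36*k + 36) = (k - 8)/(k + 6)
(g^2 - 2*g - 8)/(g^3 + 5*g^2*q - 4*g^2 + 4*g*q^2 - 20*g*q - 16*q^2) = (g + 2)/(g^2 + 5*g*q + 4*q^2)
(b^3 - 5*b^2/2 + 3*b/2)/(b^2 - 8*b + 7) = b*(2*b - 3)/(2*(b - 7))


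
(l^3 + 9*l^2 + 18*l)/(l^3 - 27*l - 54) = l*(l + 6)/(l^2 - 3*l - 18)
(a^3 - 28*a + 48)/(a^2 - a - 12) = (a^2 + 4*a - 12)/(a + 3)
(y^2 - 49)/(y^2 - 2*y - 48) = (49 - y^2)/(-y^2 + 2*y + 48)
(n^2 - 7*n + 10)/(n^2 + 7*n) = (n^2 - 7*n + 10)/(n*(n + 7))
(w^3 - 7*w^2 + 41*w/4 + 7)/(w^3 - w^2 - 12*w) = (w^2 - 3*w - 7/4)/(w*(w + 3))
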